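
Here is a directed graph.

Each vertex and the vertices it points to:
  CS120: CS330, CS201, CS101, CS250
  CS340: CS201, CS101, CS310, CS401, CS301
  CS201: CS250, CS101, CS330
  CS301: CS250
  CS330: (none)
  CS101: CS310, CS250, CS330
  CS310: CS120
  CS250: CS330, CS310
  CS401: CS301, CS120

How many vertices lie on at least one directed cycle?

A vertex is on a directed cycle iff it belongs to a strongly connected component of size ≥ 2 (or has a self-loop).
The vertices on cycles are {CS101, CS120, CS201, CS250, CS310} — 5 in total.

5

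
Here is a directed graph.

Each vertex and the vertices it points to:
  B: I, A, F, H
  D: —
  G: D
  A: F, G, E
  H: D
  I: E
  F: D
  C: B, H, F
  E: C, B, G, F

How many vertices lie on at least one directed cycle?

5

A vertex is on a directed cycle iff it belongs to a strongly connected component of size ≥ 2 (or has a self-loop).
The vertices on cycles are {A, B, C, E, I} — 5 in total.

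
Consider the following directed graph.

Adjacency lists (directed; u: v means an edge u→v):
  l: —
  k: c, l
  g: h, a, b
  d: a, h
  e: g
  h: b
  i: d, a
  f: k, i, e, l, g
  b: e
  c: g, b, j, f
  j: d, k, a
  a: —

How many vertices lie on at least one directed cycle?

8

A vertex is on a directed cycle iff it belongs to a strongly connected component of size ≥ 2 (or has a self-loop).
The vertices on cycles are {b, c, e, f, g, h, j, k} — 8 in total.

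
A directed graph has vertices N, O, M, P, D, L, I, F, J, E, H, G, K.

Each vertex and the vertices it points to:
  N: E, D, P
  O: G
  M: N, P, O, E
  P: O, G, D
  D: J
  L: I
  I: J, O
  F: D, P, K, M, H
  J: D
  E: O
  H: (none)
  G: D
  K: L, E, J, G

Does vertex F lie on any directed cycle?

No

F lies on a cycle iff there is a path from F back to itself.
Exploring from F, it never reaches itself; equivalently, its strongly connected component is a singleton.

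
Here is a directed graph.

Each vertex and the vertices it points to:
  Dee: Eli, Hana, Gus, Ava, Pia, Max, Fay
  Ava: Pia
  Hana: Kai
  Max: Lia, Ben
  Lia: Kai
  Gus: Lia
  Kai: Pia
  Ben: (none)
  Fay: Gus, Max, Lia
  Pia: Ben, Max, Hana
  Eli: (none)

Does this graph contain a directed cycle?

Yes

DFS with white/gray/black marking, starting from Eli:
Eli gray
Eli black
Dee gray
  Dee→Eli: Eli black — skip
  Hana gray
    Kai gray
      Pia gray
        Ben gray
        Ben black
        Max gray
          Lia gray
            Lia→Kai: Kai is gray → back edge
Back edge found, so a cycle exists: Kai → Pia → Max → Lia → Kai.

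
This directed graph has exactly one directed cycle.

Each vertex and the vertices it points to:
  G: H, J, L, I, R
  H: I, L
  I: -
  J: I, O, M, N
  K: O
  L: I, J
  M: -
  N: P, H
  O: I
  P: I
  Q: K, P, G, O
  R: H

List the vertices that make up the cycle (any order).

H, J, L, N

DFS with gray/black marking from J:
J gray
  I gray
  I black
  O gray
    O→I: I black — skip
  O black
  M gray
  M black
  N gray
    P gray
      P→I: I black — skip
    P black
    H gray
      H→I: I black — skip
      L gray
        L→I: I black — skip
        L→J: J is gray → back edge
Back edge closes the cycle J → N → H → L → J; its vertices are {H, J, L, N}.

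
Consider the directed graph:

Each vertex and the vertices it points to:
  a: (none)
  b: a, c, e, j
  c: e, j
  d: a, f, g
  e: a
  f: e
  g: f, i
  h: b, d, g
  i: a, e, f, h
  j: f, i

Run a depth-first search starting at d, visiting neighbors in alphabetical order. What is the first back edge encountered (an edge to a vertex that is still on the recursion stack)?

j→i

DFS from d (visiting neighbors in alphabetical order); mark gray on enter, black on exit:
d gray
  a gray
  a black
  f gray
    e gray
      e→a: a black — skip
    e black
  f black
  g gray
    g→f: f black — skip
    i gray
      i→a: a black — skip
      i→e: e black — skip
      i→f: f black — skip
      h gray
        b gray
          b→a: a black — skip
          c gray
            c→e: e black — skip
            j gray
              j→f: f black — skip
              j→i: i is gray → back edge
First back edge: j → i.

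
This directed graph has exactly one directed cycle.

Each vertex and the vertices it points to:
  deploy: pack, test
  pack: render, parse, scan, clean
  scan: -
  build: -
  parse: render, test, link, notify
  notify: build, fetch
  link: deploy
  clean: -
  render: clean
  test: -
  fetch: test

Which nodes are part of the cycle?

DFS with gray/black marking from pack:
pack gray
  render gray
    clean gray
    clean black
  render black
  parse gray
    parse→render: render black — skip
    test gray
    test black
    link gray
      deploy gray
        deploy→pack: pack is gray → back edge
Back edge closes the cycle pack → parse → link → deploy → pack; its vertices are {link, pack, parse, deploy}.

link, pack, parse, deploy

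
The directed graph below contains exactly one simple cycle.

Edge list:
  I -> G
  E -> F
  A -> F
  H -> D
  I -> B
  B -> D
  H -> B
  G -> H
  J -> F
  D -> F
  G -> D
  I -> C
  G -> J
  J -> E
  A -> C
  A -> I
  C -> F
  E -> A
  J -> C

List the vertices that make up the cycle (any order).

DFS with gray/black marking from I:
I gray
  G gray
    D gray
      F gray
      F black
    D black
    H gray
      B gray
        B→D: D black — skip
      B black
      H→D: D black — skip
    H black
    J gray
      J→F: F black — skip
      E gray
        E→F: F black — skip
        A gray
          A→F: F black — skip
          C gray
            C→F: F black — skip
          C black
          A→I: I is gray → back edge
Back edge closes the cycle I → G → J → E → A → I; its vertices are {A, E, G, I, J}.

A, E, G, I, J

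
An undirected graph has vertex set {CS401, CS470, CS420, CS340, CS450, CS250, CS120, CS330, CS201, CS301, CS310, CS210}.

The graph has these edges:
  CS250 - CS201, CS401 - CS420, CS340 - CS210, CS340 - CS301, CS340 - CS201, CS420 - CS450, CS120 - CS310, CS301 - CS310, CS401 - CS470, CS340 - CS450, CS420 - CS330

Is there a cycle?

No

DFS, tracking each vertex's parent; an edge to a visited non-parent vertex closes a cycle.
Start from CS210:
visit CS210 (parent –)
  visit CS340 (parent CS210)
    visit CS450 (parent CS340)
      CS450–CS340: parent, skip
      visit CS420 (parent CS450)
        CS420–CS450: parent, skip
        visit CS330 (parent CS420)
          CS330–CS420: parent, skip
        visit CS401 (parent CS420)
          visit CS470 (parent CS401)
            CS470–CS401: parent, skip
          CS401–CS420: parent, skip
    visit CS201 (parent CS340)
      visit CS250 (parent CS201)
        CS250–CS201: parent, skip
      CS201–CS340: parent, skip
    CS340–CS210: parent, skip
    visit CS301 (parent CS340)
      CS301–CS340: parent, skip
      visit CS310 (parent CS301)
        CS310–CS301: parent, skip
        visit CS120 (parent CS310)
          CS120–CS310: parent, skip
No non-parent visited neighbor found — the graph is a forest.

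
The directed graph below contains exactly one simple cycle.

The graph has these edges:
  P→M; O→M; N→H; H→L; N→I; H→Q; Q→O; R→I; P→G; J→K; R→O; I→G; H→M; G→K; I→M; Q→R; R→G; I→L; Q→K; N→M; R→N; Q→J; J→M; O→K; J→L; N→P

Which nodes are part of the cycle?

DFS with gray/black marking from R:
R gray
  I gray
    L gray
    L black
    M gray
    M black
    G gray
      K gray
      K black
    G black
  I black
  O gray
    O→K: K black — skip
    O→M: M black — skip
  O black
  R→G: G black — skip
  N gray
    N→I: I black — skip
    N→M: M black — skip
    P gray
      P→G: G black — skip
      P→M: M black — skip
    P black
    H gray
      H→L: L black — skip
      Q gray
        Q→O: O black — skip
        Q→K: K black — skip
        J gray
          J→L: L black — skip
          J→M: M black — skip
          J→K: K black — skip
        J black
        Q→R: R is gray → back edge
Back edge closes the cycle R → N → H → Q → R; its vertices are {H, N, Q, R}.

H, N, Q, R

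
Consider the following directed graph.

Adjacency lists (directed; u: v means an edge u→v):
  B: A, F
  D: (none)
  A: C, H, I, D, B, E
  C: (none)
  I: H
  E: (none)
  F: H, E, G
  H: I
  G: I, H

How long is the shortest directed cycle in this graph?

2

For each vertex v, BFS finds the shortest path from v back to v.
The shortest such closed walk is B → A → B, length 2.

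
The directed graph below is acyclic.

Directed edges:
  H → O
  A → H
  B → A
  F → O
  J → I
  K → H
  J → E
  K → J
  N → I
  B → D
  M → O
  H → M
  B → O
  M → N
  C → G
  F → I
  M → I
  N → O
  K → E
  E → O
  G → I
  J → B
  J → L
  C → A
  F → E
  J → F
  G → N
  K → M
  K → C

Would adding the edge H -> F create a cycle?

Adding H→F creates a cycle iff F can already reach H.
Explore from F: no path reaches H. The graph stays acyclic.

No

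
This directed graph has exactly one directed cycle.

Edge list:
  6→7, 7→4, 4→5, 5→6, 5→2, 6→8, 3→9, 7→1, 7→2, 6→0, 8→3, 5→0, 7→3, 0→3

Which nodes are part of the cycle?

4, 5, 6, 7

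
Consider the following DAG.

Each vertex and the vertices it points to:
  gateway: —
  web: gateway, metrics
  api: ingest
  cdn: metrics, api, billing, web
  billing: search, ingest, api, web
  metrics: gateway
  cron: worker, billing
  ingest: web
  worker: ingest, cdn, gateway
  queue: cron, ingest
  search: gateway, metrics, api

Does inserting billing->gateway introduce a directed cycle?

No

Adding billing→gateway creates a cycle iff gateway can already reach billing.
Explore from gateway: no path reaches billing. The graph stays acyclic.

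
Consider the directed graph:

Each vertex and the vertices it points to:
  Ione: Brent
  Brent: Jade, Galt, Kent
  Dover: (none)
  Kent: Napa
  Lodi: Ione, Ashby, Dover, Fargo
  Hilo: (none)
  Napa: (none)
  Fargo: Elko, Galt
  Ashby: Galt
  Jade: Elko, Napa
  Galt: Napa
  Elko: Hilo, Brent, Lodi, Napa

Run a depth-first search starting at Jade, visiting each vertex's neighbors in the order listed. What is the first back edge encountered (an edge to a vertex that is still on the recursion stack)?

DFS from Jade (visiting each vertex's neighbors in the order listed); mark gray on enter, black on exit:
Jade gray
  Elko gray
    Hilo gray
    Hilo black
    Brent gray
      Brent→Jade: Jade is gray → back edge
First back edge: Brent → Jade.

Brent→Jade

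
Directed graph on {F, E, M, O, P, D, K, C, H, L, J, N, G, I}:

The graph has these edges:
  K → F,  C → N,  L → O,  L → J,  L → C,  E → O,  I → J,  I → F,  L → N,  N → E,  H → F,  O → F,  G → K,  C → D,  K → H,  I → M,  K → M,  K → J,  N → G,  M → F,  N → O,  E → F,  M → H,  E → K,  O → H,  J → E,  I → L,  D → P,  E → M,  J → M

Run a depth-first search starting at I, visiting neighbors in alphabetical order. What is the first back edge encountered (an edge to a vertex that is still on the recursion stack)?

K->J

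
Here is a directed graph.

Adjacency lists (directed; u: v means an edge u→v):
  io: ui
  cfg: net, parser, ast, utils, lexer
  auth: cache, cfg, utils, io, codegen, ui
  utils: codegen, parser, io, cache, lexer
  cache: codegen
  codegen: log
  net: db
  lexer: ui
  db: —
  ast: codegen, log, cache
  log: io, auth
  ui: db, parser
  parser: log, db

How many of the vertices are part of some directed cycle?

11

A vertex is on a directed cycle iff it belongs to a strongly connected component of size ≥ 2 (or has a self-loop).
The vertices on cycles are {io, ui, ast, cfg, log, auth, cache, lexer, utils, parser, codegen} — 11 in total.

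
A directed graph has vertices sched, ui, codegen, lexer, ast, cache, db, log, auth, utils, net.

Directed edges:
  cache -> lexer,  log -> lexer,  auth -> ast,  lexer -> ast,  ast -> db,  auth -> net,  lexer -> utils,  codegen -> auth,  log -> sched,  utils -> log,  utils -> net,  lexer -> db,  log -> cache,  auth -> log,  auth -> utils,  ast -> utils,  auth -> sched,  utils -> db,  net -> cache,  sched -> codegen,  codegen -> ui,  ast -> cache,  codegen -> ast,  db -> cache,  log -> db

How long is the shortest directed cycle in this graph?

3

For each vertex v, BFS finds the shortest path from v back to v.
The shortest such closed walk is auth → sched → codegen → auth, length 3.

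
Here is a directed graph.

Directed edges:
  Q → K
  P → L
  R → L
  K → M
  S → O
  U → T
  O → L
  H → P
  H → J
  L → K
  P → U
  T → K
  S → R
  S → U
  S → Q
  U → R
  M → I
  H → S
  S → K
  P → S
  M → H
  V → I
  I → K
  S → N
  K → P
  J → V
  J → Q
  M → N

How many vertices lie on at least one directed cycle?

14

A vertex is on a directed cycle iff it belongs to a strongly connected component of size ≥ 2 (or has a self-loop).
The vertices on cycles are {H, I, J, K, L, M, O, P, Q, R, S, T, U, V} — 14 in total.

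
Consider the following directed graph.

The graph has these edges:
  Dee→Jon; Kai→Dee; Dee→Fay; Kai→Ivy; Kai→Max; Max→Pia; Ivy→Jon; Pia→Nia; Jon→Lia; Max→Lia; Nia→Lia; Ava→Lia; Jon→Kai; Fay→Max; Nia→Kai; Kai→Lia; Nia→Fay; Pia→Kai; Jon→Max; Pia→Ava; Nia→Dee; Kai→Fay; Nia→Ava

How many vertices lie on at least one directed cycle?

8

A vertex is on a directed cycle iff it belongs to a strongly connected component of size ≥ 2 (or has a self-loop).
The vertices on cycles are {Dee, Fay, Ivy, Jon, Kai, Max, Nia, Pia} — 8 in total.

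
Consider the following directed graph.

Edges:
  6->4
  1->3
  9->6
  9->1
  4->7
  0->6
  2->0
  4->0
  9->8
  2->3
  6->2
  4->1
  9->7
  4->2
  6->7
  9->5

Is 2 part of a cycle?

2 is on a cycle iff 2 can reach itself via ≥1 edge.
2 → 0 → 6 → 2 — yes.

Yes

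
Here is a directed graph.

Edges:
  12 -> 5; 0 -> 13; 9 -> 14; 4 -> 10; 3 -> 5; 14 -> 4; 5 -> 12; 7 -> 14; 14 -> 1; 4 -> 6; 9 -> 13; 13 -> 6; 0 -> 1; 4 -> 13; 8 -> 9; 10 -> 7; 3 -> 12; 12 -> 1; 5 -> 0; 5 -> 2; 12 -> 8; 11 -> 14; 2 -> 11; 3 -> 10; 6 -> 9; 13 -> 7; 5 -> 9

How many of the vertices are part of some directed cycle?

A vertex is on a directed cycle iff it belongs to a strongly connected component of size ≥ 2 (or has a self-loop).
The vertices on cycles are {4, 5, 6, 7, 9, 10, 12, 13, 14} — 9 in total.

9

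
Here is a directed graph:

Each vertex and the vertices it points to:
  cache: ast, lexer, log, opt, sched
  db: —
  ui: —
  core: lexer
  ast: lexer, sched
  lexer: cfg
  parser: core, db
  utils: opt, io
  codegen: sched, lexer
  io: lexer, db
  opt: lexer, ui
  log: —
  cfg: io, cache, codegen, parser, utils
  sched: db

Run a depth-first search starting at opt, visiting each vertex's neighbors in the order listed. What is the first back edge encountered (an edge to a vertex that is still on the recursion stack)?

io->lexer

DFS from opt (visiting each vertex's neighbors in the order listed); mark gray on enter, black on exit:
opt gray
  lexer gray
    cfg gray
      io gray
        io→lexer: lexer is gray → back edge
First back edge: io → lexer.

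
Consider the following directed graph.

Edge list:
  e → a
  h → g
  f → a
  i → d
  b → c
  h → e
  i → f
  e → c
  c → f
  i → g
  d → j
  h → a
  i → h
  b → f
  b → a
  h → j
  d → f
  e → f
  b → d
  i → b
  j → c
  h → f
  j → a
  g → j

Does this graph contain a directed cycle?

DFS with white/gray/black marking, starting from f:
f gray
  a gray
  a black
f black
j gray
  c gray
    c→f: f black — skip
  c black
  j→a: a black — skip
j black
b gray
  b→c: c black — skip
  d gray
    d→f: f black — skip
    d→j: j black — skip
  d black
  b→f: f black — skip
  b→a: a black — skip
b black
g gray
  g→j: j black — skip
g black
e gray
  e→f: f black — skip
  e→a: a black — skip
  e→c: c black — skip
e black
i gray
  i→d: d black — skip
  h gray
    h→f: f black — skip
    h→j: j black — skip
    h→e: e black — skip
    h→g: g black — skip
    h→a: a black — skip
  h black
  i→g: g black — skip
  i→b: b black — skip
  i→f: f black — skip
i black
Every edge goes to a white or black vertex — no back edge, so the graph is acyclic.

No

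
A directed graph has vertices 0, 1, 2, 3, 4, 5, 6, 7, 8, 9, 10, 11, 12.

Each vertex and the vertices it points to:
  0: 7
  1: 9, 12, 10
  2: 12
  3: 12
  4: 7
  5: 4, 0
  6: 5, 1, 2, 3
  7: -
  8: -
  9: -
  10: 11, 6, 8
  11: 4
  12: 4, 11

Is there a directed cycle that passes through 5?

No

5 lies on a cycle iff there is a path from 5 back to itself.
Exploring from 5, it never reaches itself; equivalently, its strongly connected component is a singleton.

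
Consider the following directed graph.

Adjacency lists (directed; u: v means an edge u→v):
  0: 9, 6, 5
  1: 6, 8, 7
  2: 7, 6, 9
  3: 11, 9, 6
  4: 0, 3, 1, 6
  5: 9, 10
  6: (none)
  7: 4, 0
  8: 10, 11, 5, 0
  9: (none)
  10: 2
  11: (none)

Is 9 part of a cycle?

No

9 lies on a cycle iff there is a path from 9 back to itself.
Exploring from 9, it never reaches itself; equivalently, its strongly connected component is a singleton.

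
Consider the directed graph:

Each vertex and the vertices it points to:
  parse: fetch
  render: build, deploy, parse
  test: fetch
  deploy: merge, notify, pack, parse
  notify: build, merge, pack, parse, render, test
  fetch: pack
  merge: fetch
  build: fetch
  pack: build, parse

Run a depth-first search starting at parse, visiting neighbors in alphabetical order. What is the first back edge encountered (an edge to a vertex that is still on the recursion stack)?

build→fetch

DFS from parse (visiting neighbors in alphabetical order); mark gray on enter, black on exit:
parse gray
  fetch gray
    pack gray
      build gray
        build→fetch: fetch is gray → back edge
First back edge: build → fetch.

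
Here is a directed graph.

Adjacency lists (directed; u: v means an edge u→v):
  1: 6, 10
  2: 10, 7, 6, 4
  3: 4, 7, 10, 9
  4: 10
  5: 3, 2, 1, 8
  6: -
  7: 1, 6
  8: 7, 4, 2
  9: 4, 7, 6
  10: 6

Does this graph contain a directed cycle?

No

DFS with white/gray/black marking, starting from 3:
3 gray
  4 gray
    10 gray
      6 gray
      6 black
    10 black
  4 black
  7 gray
    1 gray
      1→6: 6 black — skip
      1→10: 10 black — skip
    1 black
    7→6: 6 black — skip
  7 black
  3→10: 10 black — skip
  9 gray
    9→4: 4 black — skip
    9→7: 7 black — skip
    9→6: 6 black — skip
  9 black
3 black
2 gray
  2→10: 10 black — skip
  2→7: 7 black — skip
  2→6: 6 black — skip
  2→4: 4 black — skip
2 black
5 gray
  5→3: 3 black — skip
  5→2: 2 black — skip
  5→1: 1 black — skip
  8 gray
    8→7: 7 black — skip
    8→4: 4 black — skip
    8→2: 2 black — skip
  8 black
5 black
Every edge goes to a white or black vertex — no back edge, so the graph is acyclic.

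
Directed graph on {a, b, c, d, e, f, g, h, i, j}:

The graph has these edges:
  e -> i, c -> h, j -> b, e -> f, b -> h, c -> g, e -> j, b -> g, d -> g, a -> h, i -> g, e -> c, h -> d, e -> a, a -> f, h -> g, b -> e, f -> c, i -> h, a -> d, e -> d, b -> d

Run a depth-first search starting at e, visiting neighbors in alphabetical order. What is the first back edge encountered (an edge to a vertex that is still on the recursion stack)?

b->e

DFS from e (visiting neighbors in alphabetical order); mark gray on enter, black on exit:
e gray
  a gray
    d gray
      g gray
      g black
    d black
    f gray
      c gray
        c→g: g black — skip
        h gray
          h→d: d black — skip
          h→g: g black — skip
        h black
      c black
    f black
    a→h: h black — skip
  a black
  e→c: c black — skip
  e→d: d black — skip
  e→f: f black — skip
  i gray
    i→g: g black — skip
    i→h: h black — skip
  i black
  j gray
    b gray
      b→d: d black — skip
      b→e: e is gray → back edge
First back edge: b → e.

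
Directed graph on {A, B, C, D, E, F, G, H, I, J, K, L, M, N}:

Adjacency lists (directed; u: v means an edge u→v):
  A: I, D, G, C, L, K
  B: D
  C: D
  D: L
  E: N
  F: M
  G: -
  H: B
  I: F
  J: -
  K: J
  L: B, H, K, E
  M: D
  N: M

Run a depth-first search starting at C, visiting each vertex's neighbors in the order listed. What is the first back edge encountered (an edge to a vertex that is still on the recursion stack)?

DFS from C (visiting each vertex's neighbors in the order listed); mark gray on enter, black on exit:
C gray
  D gray
    L gray
      B gray
        B→D: D is gray → back edge
First back edge: B → D.

B→D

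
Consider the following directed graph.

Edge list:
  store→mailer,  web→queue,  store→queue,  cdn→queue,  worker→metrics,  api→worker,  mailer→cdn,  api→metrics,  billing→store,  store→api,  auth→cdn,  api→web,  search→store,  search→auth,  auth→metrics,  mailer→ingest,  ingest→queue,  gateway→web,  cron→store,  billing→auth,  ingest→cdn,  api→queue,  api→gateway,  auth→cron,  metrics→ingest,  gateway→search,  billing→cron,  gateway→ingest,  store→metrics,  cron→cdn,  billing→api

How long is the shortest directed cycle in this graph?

4

For each vertex v, BFS finds the shortest path from v back to v.
The shortest such closed walk is store → api → gateway → search → store, length 4.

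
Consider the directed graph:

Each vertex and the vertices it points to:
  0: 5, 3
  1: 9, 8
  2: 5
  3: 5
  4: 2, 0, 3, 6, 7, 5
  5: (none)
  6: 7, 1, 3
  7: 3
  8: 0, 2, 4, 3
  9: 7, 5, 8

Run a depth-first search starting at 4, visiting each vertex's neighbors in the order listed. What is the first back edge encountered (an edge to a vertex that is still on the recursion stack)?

DFS from 4 (visiting each vertex's neighbors in the order listed); mark gray on enter, black on exit:
4 gray
  2 gray
    5 gray
    5 black
  2 black
  0 gray
    0→5: 5 black — skip
    3 gray
      3→5: 5 black — skip
    3 black
  0 black
  4→3: 3 black — skip
  6 gray
    7 gray
      7→3: 3 black — skip
    7 black
    1 gray
      9 gray
        9→7: 7 black — skip
        9→5: 5 black — skip
        8 gray
          8→0: 0 black — skip
          8→2: 2 black — skip
          8→4: 4 is gray → back edge
First back edge: 8 → 4.

8->4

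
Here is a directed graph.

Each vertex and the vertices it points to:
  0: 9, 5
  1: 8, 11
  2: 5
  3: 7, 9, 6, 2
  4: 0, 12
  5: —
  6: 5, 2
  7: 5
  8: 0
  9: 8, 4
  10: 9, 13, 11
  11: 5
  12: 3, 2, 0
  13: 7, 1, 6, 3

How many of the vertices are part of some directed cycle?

6

A vertex is on a directed cycle iff it belongs to a strongly connected component of size ≥ 2 (or has a self-loop).
The vertices on cycles are {0, 3, 4, 8, 9, 12} — 6 in total.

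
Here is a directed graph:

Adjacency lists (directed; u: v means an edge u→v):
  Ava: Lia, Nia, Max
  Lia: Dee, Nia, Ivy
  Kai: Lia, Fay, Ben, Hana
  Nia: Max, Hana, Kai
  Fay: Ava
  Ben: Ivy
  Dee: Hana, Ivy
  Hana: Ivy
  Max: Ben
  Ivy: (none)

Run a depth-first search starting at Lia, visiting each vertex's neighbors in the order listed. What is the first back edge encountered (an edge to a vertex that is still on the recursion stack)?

DFS from Lia (visiting each vertex's neighbors in the order listed); mark gray on enter, black on exit:
Lia gray
  Dee gray
    Hana gray
      Ivy gray
      Ivy black
    Hana black
    Dee→Ivy: Ivy black — skip
  Dee black
  Nia gray
    Max gray
      Ben gray
        Ben→Ivy: Ivy black — skip
      Ben black
    Max black
    Nia→Hana: Hana black — skip
    Kai gray
      Kai→Lia: Lia is gray → back edge
First back edge: Kai → Lia.

Kai->Lia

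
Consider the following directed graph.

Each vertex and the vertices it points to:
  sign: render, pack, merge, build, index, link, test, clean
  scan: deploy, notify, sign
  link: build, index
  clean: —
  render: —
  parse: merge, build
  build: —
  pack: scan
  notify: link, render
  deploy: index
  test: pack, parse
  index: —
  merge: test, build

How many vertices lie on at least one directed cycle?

A vertex is on a directed cycle iff it belongs to a strongly connected component of size ≥ 2 (or has a self-loop).
The vertices on cycles are {pack, scan, sign, test, merge, parse} — 6 in total.

6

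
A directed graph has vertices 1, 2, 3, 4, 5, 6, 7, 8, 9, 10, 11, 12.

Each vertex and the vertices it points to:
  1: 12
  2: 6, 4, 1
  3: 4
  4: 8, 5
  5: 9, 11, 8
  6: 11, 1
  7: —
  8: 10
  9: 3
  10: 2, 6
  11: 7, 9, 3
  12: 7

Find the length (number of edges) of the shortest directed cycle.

4

For each vertex v, BFS finds the shortest path from v back to v.
The shortest such closed walk is 5 → 9 → 3 → 4 → 5, length 4.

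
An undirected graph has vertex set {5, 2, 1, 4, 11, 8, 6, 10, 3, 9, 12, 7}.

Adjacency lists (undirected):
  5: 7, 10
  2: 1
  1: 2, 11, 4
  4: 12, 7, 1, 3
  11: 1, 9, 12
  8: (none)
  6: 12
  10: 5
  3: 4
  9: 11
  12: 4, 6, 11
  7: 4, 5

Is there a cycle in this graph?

Yes

DFS, tracking each vertex's parent; an edge to a visited non-parent vertex closes a cycle.
Start from 2:
visit 2 (parent –)
  visit 1 (parent 2)
    1–2: parent, skip
    visit 11 (parent 1)
      11–1: parent, skip
      visit 9 (parent 11)
        9–11: parent, skip
      visit 12 (parent 11)
        visit 4 (parent 12)
          4–12: parent, skip
          visit 7 (parent 4)
            7–4: parent, skip
            visit 5 (parent 7)
              5–7: parent, skip
              visit 10 (parent 5)
                10–5: parent, skip
          4–1: 1 visited and ≠ parent → cycle
Cycle: 1 – 11 – 12 – 4 – 1.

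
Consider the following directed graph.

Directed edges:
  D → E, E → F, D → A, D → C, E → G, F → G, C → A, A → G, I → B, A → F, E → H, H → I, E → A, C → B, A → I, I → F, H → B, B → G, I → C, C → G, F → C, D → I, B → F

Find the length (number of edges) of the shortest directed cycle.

For each vertex v, BFS finds the shortest path from v back to v.
The shortest such closed walk is C → B → F → C, length 3.

3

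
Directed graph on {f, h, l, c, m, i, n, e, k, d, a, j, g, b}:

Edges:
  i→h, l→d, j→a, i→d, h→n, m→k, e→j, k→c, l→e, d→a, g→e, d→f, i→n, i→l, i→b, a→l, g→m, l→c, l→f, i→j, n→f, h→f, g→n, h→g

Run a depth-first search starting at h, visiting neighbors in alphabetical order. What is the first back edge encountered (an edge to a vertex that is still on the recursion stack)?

d→a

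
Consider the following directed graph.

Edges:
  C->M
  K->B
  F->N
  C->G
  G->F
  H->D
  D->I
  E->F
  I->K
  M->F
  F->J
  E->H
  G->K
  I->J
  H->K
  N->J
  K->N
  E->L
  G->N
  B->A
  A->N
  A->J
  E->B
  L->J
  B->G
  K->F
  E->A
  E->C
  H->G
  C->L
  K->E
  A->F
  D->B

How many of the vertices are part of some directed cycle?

8

A vertex is on a directed cycle iff it belongs to a strongly connected component of size ≥ 2 (or has a self-loop).
The vertices on cycles are {B, C, D, E, G, H, I, K} — 8 in total.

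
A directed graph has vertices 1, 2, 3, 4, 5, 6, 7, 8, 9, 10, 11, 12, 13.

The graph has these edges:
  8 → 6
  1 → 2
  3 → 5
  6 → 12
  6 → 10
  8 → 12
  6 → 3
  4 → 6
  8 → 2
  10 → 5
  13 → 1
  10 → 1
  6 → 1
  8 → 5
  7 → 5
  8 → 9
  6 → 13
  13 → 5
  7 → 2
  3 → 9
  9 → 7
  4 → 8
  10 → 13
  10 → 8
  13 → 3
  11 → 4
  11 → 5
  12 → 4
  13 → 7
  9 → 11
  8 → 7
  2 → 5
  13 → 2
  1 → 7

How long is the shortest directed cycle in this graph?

For each vertex v, BFS finds the shortest path from v back to v.
The shortest such closed walk is 4 → 8 → 12 → 4, length 3.

3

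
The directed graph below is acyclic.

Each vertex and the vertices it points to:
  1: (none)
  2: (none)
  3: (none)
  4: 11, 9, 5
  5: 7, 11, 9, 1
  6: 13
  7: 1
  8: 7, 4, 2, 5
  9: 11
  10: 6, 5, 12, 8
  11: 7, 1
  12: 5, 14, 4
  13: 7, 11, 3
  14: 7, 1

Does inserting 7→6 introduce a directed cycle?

Adding 7→6 creates a cycle iff 6 can already reach 7.
Path from 6: 6 → 13 → 7.
So 6 → … → 7 → 6 is a cycle.

Yes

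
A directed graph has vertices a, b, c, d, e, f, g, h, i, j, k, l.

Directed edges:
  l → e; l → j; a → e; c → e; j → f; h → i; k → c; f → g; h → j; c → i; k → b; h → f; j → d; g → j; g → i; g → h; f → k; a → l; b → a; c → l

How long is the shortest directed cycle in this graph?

3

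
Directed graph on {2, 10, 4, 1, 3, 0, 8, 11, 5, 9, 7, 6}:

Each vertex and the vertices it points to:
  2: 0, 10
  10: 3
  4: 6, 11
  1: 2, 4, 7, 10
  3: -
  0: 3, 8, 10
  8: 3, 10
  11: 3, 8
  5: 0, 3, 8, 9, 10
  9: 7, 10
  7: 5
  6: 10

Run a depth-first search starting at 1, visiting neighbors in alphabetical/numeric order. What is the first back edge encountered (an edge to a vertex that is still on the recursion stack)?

9->7

DFS from 1 (visiting neighbors in alphabetical/numeric order); mark gray on enter, black on exit:
1 gray
  2 gray
    0 gray
      3 gray
      3 black
      8 gray
        8→3: 3 black — skip
        10 gray
          10→3: 3 black — skip
        10 black
      8 black
      0→10: 10 black — skip
    0 black
    2→10: 10 black — skip
  2 black
  4 gray
    6 gray
      6→10: 10 black — skip
    6 black
    11 gray
      11→3: 3 black — skip
      11→8: 8 black — skip
    11 black
  4 black
  7 gray
    5 gray
      5→0: 0 black — skip
      5→3: 3 black — skip
      5→8: 8 black — skip
      9 gray
        9→7: 7 is gray → back edge
First back edge: 9 → 7.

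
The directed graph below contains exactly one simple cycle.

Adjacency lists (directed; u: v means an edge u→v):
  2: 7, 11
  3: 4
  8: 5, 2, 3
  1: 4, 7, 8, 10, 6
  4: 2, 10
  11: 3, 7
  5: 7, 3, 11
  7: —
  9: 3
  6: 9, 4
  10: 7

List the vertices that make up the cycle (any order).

2, 3, 4, 11

DFS with gray/black marking from 4:
4 gray
  2 gray
    7 gray
    7 black
    11 gray
      3 gray
        3→4: 4 is gray → back edge
Back edge closes the cycle 4 → 2 → 11 → 3 → 4; its vertices are {2, 3, 4, 11}.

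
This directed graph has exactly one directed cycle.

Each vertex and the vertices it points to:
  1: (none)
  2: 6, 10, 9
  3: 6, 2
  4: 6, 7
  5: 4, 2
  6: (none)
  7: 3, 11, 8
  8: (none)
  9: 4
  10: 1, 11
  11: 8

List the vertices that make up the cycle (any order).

DFS with gray/black marking from 2:
2 gray
  6 gray
  6 black
  10 gray
    1 gray
    1 black
    11 gray
      8 gray
      8 black
    11 black
  10 black
  9 gray
    4 gray
      4→6: 6 black — skip
      7 gray
        3 gray
          3→6: 6 black — skip
          3→2: 2 is gray → back edge
Back edge closes the cycle 2 → 9 → 4 → 7 → 3 → 2; its vertices are {2, 3, 4, 7, 9}.

2, 3, 4, 7, 9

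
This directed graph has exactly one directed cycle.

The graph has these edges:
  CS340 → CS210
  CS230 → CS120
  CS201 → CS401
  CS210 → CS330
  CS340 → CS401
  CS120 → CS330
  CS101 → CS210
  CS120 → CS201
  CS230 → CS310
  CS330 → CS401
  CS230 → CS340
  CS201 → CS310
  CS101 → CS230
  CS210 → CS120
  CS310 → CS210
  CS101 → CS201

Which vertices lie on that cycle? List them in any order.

DFS with gray/black marking from CS210:
CS210 gray
  CS120 gray
    CS330 gray
      CS401 gray
      CS401 black
    CS330 black
    CS201 gray
      CS201→CS401: CS401 black — skip
      CS310 gray
        CS310→CS210: CS210 is gray → back edge
Back edge closes the cycle CS210 → CS120 → CS201 → CS310 → CS210; its vertices are {CS120, CS201, CS210, CS310}.

CS120, CS201, CS210, CS310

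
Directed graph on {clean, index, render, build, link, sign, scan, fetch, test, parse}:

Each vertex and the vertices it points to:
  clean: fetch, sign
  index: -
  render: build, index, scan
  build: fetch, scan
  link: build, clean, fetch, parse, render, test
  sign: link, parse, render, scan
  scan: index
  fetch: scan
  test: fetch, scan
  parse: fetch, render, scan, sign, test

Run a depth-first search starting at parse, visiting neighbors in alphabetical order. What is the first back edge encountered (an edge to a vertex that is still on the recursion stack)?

DFS from parse (visiting neighbors in alphabetical order); mark gray on enter, black on exit:
parse gray
  fetch gray
    scan gray
      index gray
      index black
    scan black
  fetch black
  render gray
    build gray
      build→fetch: fetch black — skip
      build→scan: scan black — skip
    build black
    render→index: index black — skip
    render→scan: scan black — skip
  render black
  parse→scan: scan black — skip
  sign gray
    link gray
      link→build: build black — skip
      clean gray
        clean→fetch: fetch black — skip
        clean→sign: sign is gray → back edge
First back edge: clean → sign.

clean->sign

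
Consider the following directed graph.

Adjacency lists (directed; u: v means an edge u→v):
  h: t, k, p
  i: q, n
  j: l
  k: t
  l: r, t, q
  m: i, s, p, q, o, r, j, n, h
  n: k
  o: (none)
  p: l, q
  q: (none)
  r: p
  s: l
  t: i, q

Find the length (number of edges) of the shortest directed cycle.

3

For each vertex v, BFS finds the shortest path from v back to v.
The shortest such closed walk is r → p → l → r, length 3.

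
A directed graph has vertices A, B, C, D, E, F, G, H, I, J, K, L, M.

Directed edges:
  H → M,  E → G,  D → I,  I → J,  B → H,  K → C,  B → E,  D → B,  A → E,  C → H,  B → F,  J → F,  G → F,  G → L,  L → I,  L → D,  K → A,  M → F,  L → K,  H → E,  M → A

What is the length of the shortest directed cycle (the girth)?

5

For each vertex v, BFS finds the shortest path from v back to v.
The shortest such closed walk is G → L → K → A → E → G, length 5.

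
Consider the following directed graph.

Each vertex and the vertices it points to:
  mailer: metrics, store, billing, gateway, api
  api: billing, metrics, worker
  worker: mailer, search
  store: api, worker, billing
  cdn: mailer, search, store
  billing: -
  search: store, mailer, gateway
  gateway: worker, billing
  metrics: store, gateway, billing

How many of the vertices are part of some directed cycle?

A vertex is on a directed cycle iff it belongs to a strongly connected component of size ≥ 2 (or has a self-loop).
The vertices on cycles are {api, store, mailer, search, worker, gateway, metrics} — 7 in total.

7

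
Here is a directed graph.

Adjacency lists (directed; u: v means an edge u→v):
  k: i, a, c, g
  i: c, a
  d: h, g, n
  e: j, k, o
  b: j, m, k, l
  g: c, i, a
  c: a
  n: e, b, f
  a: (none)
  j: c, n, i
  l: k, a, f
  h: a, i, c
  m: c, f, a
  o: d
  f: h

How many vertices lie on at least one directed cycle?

6

A vertex is on a directed cycle iff it belongs to a strongly connected component of size ≥ 2 (or has a self-loop).
The vertices on cycles are {b, d, e, j, n, o} — 6 in total.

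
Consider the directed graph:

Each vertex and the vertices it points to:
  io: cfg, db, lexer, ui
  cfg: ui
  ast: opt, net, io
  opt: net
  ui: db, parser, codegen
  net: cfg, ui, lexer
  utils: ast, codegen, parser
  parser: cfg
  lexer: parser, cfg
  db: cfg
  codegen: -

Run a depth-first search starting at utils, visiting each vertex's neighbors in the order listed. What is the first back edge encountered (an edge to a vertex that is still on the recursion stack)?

DFS from utils (visiting each vertex's neighbors in the order listed); mark gray on enter, black on exit:
utils gray
  ast gray
    opt gray
      net gray
        cfg gray
          ui gray
            db gray
              db→cfg: cfg is gray → back edge
First back edge: db → cfg.

db->cfg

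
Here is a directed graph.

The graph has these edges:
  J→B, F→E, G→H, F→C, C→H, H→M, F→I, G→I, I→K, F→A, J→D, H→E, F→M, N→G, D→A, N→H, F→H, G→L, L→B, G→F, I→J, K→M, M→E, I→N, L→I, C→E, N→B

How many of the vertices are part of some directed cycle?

5

A vertex is on a directed cycle iff it belongs to a strongly connected component of size ≥ 2 (or has a self-loop).
The vertices on cycles are {F, G, I, L, N} — 5 in total.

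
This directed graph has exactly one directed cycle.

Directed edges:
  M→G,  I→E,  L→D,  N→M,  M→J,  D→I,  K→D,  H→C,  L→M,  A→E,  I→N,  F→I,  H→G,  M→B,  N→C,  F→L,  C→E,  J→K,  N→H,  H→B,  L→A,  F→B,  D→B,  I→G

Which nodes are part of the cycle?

DFS with gray/black marking from I:
I gray
  E gray
  E black
  G gray
  G black
  N gray
    H gray
      C gray
        C→E: E black — skip
      C black
      B gray
      B black
      H→G: G black — skip
    H black
    N→C: C black — skip
    M gray
      M→B: B black — skip
      M→G: G black — skip
      J gray
        K gray
          D gray
            D→B: B black — skip
            D→I: I is gray → back edge
Back edge closes the cycle I → N → M → J → K → D → I; its vertices are {D, I, J, K, M, N}.

D, I, J, K, M, N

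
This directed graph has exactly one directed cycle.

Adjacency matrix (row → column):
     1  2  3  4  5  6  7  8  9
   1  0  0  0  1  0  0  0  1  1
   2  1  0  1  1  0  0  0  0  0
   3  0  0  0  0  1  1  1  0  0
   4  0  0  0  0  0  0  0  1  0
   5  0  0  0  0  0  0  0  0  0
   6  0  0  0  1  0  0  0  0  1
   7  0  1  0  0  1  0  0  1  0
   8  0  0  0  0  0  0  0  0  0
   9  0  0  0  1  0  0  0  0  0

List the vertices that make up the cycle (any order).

2, 3, 7

DFS with gray/black marking from 3:
3 gray
  5 gray
  5 black
  7 gray
    7→5: 5 black — skip
    2 gray
      4 gray
        8 gray
        8 black
      4 black
      1 gray
        9 gray
          9→4: 4 black — skip
        9 black
        1→4: 4 black — skip
        1→8: 8 black — skip
      1 black
      2→3: 3 is gray → back edge
Back edge closes the cycle 3 → 7 → 2 → 3; its vertices are {2, 3, 7}.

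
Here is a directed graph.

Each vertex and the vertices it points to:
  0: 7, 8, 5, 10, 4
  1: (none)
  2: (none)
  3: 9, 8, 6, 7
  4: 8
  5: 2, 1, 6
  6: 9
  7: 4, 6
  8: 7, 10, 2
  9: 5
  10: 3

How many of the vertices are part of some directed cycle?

8

A vertex is on a directed cycle iff it belongs to a strongly connected component of size ≥ 2 (or has a self-loop).
The vertices on cycles are {3, 4, 5, 6, 7, 8, 9, 10} — 8 in total.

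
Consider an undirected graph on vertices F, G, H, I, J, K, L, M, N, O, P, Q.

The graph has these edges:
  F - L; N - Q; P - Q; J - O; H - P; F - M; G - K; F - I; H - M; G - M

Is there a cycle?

No

DFS, tracking each vertex's parent; an edge to a visited non-parent vertex closes a cycle.
Start from J:
visit J (parent –)
  visit O (parent J)
    O–J: parent, skip
visit F (parent –)
  visit M (parent F)
    visit H (parent M)
      visit P (parent H)
        P–H: parent, skip
        visit Q (parent P)
          Q–P: parent, skip
          visit N (parent Q)
            N–Q: parent, skip
      H–M: parent, skip
    M–F: parent, skip
    visit G (parent M)
      visit K (parent G)
        K–G: parent, skip
      G–M: parent, skip
  visit I (parent F)
    I–F: parent, skip
  visit L (parent F)
    L–F: parent, skip
No non-parent visited neighbor found — the graph is a forest.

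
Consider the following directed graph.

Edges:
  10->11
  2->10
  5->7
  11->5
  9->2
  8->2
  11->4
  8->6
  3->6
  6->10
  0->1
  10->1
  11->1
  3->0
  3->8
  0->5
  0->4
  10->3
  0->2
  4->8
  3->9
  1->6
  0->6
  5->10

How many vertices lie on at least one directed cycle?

11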